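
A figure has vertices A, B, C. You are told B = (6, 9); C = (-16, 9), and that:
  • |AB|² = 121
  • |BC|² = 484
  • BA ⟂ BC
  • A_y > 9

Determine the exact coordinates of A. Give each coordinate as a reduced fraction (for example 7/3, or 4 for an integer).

A = (6, 20)

1. A_x = 6  [[BA ⟂ BC ⇒ -22x+132=0] ∩ [|A−(6, 9)|²=121]]
2. A_y = 20  [[BA ⟂ BC ⇒ -22x+132=0] ∩ [|A−(6, 9)|²=121]]
   so A = (6, 20)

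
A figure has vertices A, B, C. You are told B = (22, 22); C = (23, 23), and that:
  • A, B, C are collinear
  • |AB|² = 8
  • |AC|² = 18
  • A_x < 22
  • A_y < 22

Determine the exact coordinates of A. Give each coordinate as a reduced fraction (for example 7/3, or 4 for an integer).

A = (20, 20)

1. A_x = 20  [[A, B, C are collinear ⇒ -1x+1y=0] ∩ [|A−(22, 22)|²=8]]
2. A_y = 20  [[A, B, C are collinear ⇒ -1x+1y=0] ∩ [|A−(22, 22)|²=8]]
   so A = (20, 20)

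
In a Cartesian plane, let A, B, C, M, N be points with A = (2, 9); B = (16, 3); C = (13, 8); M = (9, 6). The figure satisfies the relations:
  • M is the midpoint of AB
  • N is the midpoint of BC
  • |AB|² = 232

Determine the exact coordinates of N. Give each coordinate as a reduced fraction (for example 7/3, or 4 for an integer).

1. N_x = 29/2  [2·N = B+C = (16, 3)+(13, 8)]
2. N_y = 11/2  [2·N = B+C = (16, 3)+(13, 8)]
   so N = (29/2, 11/2)

N = (29/2, 11/2)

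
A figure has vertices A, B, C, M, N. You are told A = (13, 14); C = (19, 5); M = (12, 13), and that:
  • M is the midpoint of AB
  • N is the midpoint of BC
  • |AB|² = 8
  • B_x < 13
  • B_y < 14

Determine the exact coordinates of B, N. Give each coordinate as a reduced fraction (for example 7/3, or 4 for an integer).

1. B_x = 11  [B = 2·M−A = 2·(12, 13)−(13, 14)]
2. B_y = 12  [B = 2·M−A = 2·(12, 13)−(13, 14)]
   so B = (11, 12)
3. N_x = 15  [2·N = B+C = (11, 12)+(19, 5)]
4. N_y = 17/2  [2·N = B+C = (11, 12)+(19, 5)]
   so N = (15, 17/2)

B = (11, 12)
N = (15, 17/2)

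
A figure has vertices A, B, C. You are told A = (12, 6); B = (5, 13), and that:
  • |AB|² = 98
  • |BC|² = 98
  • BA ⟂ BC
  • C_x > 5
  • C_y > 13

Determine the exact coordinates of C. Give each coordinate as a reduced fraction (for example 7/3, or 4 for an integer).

C = (12, 20)

1. C_x = 12  [[BA ⟂ BC ⇒ 7x-7y+56=0] ∩ [|C−(5, 13)|²=98]]
2. C_y = 20  [[BA ⟂ BC ⇒ 7x-7y+56=0] ∩ [|C−(5, 13)|²=98]]
   so C = (12, 20)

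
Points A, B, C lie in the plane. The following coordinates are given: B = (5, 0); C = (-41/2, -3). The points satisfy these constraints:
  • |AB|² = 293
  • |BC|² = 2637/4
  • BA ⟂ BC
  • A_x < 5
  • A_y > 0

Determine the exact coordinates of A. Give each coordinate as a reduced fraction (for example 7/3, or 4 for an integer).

1. A_x = 3  [[BA ⟂ BC ⇒ -51/2x-3y+255/2=0] ∩ [|A−(5, 0)|²=293]]
2. A_y = 17  [[BA ⟂ BC ⇒ -51/2x-3y+255/2=0] ∩ [|A−(5, 0)|²=293]]
   so A = (3, 17)

A = (3, 17)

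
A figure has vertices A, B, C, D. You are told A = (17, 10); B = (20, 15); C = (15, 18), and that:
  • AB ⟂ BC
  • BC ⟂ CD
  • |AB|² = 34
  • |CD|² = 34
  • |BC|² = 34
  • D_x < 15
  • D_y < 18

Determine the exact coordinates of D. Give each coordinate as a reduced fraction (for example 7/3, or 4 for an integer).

1. D_x = 12  [[BC ⟂ CD ⇒ -5x+3y+21=0] ∩ [|D−(15, 18)|²=34]]
2. D_y = 13  [[BC ⟂ CD ⇒ -5x+3y+21=0] ∩ [|D−(15, 18)|²=34]]
   so D = (12, 13)

D = (12, 13)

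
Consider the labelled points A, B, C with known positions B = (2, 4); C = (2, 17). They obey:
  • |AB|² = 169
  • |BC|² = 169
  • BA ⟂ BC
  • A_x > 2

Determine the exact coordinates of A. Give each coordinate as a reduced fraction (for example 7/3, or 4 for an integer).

1. A_x = 15  [[BA ⟂ BC ⇒ 13y-52=0] ∩ [|A−(2, 4)|²=169]]
2. A_y = 4  [[BA ⟂ BC ⇒ 13y-52=0] ∩ [|A−(2, 4)|²=169]]
   so A = (15, 4)

A = (15, 4)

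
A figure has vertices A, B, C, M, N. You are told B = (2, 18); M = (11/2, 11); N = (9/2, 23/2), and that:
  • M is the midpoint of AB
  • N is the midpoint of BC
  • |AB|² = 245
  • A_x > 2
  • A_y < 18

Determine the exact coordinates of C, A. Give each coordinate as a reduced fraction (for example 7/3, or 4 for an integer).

1. A_x = 9  [A = 2·M−B = 2·(11/2, 11)−(2, 18)]
2. A_y = 4  [A = 2·M−B = 2·(11/2, 11)−(2, 18)]
   so A = (9, 4)
3. C_x = 7  [C = 2·N−B = 2·(9/2, 23/2)−(2, 18)]
4. C_y = 5  [C = 2·N−B = 2·(9/2, 23/2)−(2, 18)]
   so C = (7, 5)

C = (7, 5)
A = (9, 4)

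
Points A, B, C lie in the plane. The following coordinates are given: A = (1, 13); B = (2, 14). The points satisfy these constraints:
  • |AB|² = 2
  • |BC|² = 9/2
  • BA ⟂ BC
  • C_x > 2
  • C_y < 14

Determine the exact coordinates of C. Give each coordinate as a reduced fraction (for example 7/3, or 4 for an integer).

1. C_x = 7/2  [[BA ⟂ BC ⇒ -1x-1y+16=0] ∩ [|C−(2, 14)|²=9/2]]
2. C_y = 25/2  [[BA ⟂ BC ⇒ -1x-1y+16=0] ∩ [|C−(2, 14)|²=9/2]]
   so C = (7/2, 25/2)

C = (7/2, 25/2)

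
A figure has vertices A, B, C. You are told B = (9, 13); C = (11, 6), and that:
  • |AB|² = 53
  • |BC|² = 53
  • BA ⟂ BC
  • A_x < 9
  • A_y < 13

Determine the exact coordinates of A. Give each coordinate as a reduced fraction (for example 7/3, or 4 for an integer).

A = (2, 11)

1. A_x = 2  [[BA ⟂ BC ⇒ 2x-7y+73=0] ∩ [|A−(9, 13)|²=53]]
2. A_y = 11  [[BA ⟂ BC ⇒ 2x-7y+73=0] ∩ [|A−(9, 13)|²=53]]
   so A = (2, 11)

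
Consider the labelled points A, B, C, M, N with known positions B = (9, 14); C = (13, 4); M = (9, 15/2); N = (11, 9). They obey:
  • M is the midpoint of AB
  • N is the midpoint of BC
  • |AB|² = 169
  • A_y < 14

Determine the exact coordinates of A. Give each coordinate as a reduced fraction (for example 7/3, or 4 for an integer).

A = (9, 1)

1. A_x = 9  [A = 2·M−B = 2·(9, 15/2)−(9, 14)]
2. A_y = 1  [A = 2·M−B = 2·(9, 15/2)−(9, 14)]
   so A = (9, 1)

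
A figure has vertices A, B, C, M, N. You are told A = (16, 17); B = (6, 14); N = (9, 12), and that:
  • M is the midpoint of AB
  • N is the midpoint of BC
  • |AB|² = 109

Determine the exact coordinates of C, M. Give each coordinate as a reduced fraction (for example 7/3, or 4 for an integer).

C = (12, 10)
M = (11, 31/2)

1. M_x = 11  [2·M = A+B = (16, 17)+(6, 14)]
2. M_y = 31/2  [2·M = A+B = (16, 17)+(6, 14)]
   so M = (11, 31/2)
3. C_x = 12  [C = 2·N−B = 2·(9, 12)−(6, 14)]
4. C_y = 10  [C = 2·N−B = 2·(9, 12)−(6, 14)]
   so C = (12, 10)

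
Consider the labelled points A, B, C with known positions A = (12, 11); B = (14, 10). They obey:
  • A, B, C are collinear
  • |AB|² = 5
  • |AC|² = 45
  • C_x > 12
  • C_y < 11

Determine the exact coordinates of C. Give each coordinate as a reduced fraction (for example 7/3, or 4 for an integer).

C = (18, 8)

1. C_x = 18  [[A, B, C are collinear ⇒ 1x+2y-34=0] ∩ [|C−(12, 11)|²=45]]
2. C_y = 8  [[A, B, C are collinear ⇒ 1x+2y-34=0] ∩ [|C−(12, 11)|²=45]]
   so C = (18, 8)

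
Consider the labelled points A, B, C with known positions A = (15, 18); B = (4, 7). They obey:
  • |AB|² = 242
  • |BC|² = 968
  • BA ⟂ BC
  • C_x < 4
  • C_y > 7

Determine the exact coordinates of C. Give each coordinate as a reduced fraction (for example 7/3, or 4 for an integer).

C = (-18, 29)

1. C_x = -18  [[BA ⟂ BC ⇒ 11x+11y-121=0] ∩ [|C−(4, 7)|²=968]]
2. C_y = 29  [[BA ⟂ BC ⇒ 11x+11y-121=0] ∩ [|C−(4, 7)|²=968]]
   so C = (-18, 29)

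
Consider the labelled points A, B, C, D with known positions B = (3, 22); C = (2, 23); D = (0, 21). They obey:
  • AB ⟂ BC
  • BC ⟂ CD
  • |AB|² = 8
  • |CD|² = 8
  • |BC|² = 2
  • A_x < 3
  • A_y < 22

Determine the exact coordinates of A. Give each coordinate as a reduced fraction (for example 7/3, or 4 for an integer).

A = (1, 20)

1. A_x = 1  [[AB ⟂ BC ⇒ 1x-1y+19=0] ∩ [|A−(3, 22)|²=8]]
2. A_y = 20  [[AB ⟂ BC ⇒ 1x-1y+19=0] ∩ [|A−(3, 22)|²=8]]
   so A = (1, 20)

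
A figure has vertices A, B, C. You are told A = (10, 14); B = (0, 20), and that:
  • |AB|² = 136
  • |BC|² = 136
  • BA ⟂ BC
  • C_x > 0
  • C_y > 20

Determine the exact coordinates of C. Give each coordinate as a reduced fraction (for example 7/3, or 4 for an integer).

1. C_x = 6  [[BA ⟂ BC ⇒ 10x-6y+120=0] ∩ [|C−(0, 20)|²=136]]
2. C_y = 30  [[BA ⟂ BC ⇒ 10x-6y+120=0] ∩ [|C−(0, 20)|²=136]]
   so C = (6, 30)

C = (6, 30)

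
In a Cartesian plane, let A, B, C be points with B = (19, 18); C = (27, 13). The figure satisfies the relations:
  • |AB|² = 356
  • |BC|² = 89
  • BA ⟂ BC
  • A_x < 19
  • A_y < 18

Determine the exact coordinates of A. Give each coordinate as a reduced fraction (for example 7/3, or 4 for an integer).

A = (9, 2)

1. A_x = 9  [[BA ⟂ BC ⇒ 8x-5y-62=0] ∩ [|A−(19, 18)|²=356]]
2. A_y = 2  [[BA ⟂ BC ⇒ 8x-5y-62=0] ∩ [|A−(19, 18)|²=356]]
   so A = (9, 2)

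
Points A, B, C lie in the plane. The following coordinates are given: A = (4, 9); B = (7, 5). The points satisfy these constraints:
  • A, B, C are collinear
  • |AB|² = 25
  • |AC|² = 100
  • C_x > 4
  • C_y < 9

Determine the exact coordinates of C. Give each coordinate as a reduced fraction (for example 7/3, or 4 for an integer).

1. C_x = 10  [[A, B, C are collinear ⇒ 4x+3y-43=0] ∩ [|C−(4, 9)|²=100]]
2. C_y = 1  [[A, B, C are collinear ⇒ 4x+3y-43=0] ∩ [|C−(4, 9)|²=100]]
   so C = (10, 1)

C = (10, 1)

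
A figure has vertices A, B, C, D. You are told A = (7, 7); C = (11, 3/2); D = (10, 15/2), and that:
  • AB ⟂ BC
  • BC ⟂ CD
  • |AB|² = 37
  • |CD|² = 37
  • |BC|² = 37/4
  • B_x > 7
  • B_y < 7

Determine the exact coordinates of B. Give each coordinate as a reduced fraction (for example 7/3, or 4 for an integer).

1. B_x = 8  [[BC ⟂ CD ⇒ 1x-6y-2=0] ∩ [|B−(7, 7)|²=37]]
2. B_y = 1  [[BC ⟂ CD ⇒ 1x-6y-2=0] ∩ [|B−(7, 7)|²=37]]
   so B = (8, 1)

B = (8, 1)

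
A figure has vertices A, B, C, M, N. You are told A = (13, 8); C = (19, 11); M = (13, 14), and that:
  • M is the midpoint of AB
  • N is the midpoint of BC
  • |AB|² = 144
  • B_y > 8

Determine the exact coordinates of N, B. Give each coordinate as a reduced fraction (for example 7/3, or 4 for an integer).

1. B_x = 13  [B = 2·M−A = 2·(13, 14)−(13, 8)]
2. B_y = 20  [B = 2·M−A = 2·(13, 14)−(13, 8)]
   so B = (13, 20)
3. N_x = 16  [2·N = B+C = (13, 20)+(19, 11)]
4. N_y = 31/2  [2·N = B+C = (13, 20)+(19, 11)]
   so N = (16, 31/2)

N = (16, 31/2)
B = (13, 20)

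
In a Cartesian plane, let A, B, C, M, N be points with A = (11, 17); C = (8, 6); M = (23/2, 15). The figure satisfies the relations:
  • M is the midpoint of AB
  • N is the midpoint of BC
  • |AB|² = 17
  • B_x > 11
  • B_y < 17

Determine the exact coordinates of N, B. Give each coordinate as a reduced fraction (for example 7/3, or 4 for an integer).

1. B_x = 12  [B = 2·M−A = 2·(23/2, 15)−(11, 17)]
2. B_y = 13  [B = 2·M−A = 2·(23/2, 15)−(11, 17)]
   so B = (12, 13)
3. N_x = 10  [2·N = B+C = (12, 13)+(8, 6)]
4. N_y = 19/2  [2·N = B+C = (12, 13)+(8, 6)]
   so N = (10, 19/2)

N = (10, 19/2)
B = (12, 13)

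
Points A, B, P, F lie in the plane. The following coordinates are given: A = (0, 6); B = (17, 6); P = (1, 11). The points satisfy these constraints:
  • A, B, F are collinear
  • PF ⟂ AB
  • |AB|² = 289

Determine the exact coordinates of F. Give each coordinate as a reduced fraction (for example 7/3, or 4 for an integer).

F = (1, 6)

1. F_x = 1  [[A, B, F are collinear ⇒ 17y-102=0] ∩ [PF ⟂ AB ⇒ 17x-17=0]]
2. F_y = 6  [[A, B, F are collinear ⇒ 17y-102=0] ∩ [PF ⟂ AB ⇒ 17x-17=0]]
   so F = (1, 6)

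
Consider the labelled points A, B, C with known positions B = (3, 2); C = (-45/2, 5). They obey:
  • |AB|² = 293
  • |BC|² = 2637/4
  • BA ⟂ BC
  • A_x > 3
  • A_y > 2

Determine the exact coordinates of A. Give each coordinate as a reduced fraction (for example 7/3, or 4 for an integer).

1. A_x = 5  [[BA ⟂ BC ⇒ -51/2x+3y+141/2=0] ∩ [|A−(3, 2)|²=293]]
2. A_y = 19  [[BA ⟂ BC ⇒ -51/2x+3y+141/2=0] ∩ [|A−(3, 2)|²=293]]
   so A = (5, 19)

A = (5, 19)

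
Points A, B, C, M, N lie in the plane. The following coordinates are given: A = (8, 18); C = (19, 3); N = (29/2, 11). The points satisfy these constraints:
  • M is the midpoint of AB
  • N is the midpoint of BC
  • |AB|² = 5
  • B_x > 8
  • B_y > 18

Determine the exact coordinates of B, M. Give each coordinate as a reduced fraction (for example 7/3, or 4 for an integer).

1. B_x = 10  [B = 2·N−C = 2·(29/2, 11)−(19, 3)]
2. B_y = 19  [B = 2·N−C = 2·(29/2, 11)−(19, 3)]
   so B = (10, 19)
3. M_x = 9  [2·M = A+B = (8, 18)+(10, 19)]
4. M_y = 37/2  [2·M = A+B = (8, 18)+(10, 19)]
   so M = (9, 37/2)

B = (10, 19)
M = (9, 37/2)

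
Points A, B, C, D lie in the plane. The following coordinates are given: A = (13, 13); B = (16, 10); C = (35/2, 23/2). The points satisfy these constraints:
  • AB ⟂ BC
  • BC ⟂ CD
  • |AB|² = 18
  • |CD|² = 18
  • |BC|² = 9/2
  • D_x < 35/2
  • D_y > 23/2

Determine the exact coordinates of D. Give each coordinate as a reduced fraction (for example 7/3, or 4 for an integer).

1. D_x = 29/2  [[BC ⟂ CD ⇒ 3/2x+3/2y-87/2=0] ∩ [|D−(35/2, 23/2)|²=18]]
2. D_y = 29/2  [[BC ⟂ CD ⇒ 3/2x+3/2y-87/2=0] ∩ [|D−(35/2, 23/2)|²=18]]
   so D = (29/2, 29/2)

D = (29/2, 29/2)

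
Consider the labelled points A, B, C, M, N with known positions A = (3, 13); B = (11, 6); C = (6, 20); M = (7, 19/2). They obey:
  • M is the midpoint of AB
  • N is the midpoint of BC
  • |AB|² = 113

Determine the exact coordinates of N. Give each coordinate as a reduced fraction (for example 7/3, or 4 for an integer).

1. N_x = 17/2  [2·N = B+C = (11, 6)+(6, 20)]
2. N_y = 13  [2·N = B+C = (11, 6)+(6, 20)]
   so N = (17/2, 13)

N = (17/2, 13)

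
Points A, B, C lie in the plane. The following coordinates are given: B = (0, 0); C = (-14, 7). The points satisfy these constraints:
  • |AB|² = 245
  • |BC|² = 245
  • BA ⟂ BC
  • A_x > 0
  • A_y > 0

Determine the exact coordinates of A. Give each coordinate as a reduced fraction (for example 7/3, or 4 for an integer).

1. A_x = 7  [[BA ⟂ BC ⇒ -14x+7y=0] ∩ [|A−(0, 0)|²=245]]
2. A_y = 14  [[BA ⟂ BC ⇒ -14x+7y=0] ∩ [|A−(0, 0)|²=245]]
   so A = (7, 14)

A = (7, 14)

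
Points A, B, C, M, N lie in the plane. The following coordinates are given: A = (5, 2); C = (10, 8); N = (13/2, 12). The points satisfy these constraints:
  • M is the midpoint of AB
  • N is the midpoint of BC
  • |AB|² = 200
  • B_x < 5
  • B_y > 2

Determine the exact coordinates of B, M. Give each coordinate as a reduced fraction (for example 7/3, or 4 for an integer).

B = (3, 16)
M = (4, 9)

1. B_x = 3  [B = 2·N−C = 2·(13/2, 12)−(10, 8)]
2. B_y = 16  [B = 2·N−C = 2·(13/2, 12)−(10, 8)]
   so B = (3, 16)
3. M_x = 4  [2·M = A+B = (5, 2)+(3, 16)]
4. M_y = 9  [2·M = A+B = (5, 2)+(3, 16)]
   so M = (4, 9)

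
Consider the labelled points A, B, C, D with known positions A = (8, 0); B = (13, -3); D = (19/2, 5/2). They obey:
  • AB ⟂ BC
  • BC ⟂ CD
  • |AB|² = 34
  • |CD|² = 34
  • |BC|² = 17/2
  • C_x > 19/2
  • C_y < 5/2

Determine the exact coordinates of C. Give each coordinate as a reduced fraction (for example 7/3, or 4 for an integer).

1. C_x = 29/2  [[AB ⟂ BC ⇒ 5x-3y-74=0] ∩ [|C−(19/2, 5/2)|²=34]]
2. C_y = -1/2  [[AB ⟂ BC ⇒ 5x-3y-74=0] ∩ [|C−(19/2, 5/2)|²=34]]
   so C = (29/2, -1/2)

C = (29/2, -1/2)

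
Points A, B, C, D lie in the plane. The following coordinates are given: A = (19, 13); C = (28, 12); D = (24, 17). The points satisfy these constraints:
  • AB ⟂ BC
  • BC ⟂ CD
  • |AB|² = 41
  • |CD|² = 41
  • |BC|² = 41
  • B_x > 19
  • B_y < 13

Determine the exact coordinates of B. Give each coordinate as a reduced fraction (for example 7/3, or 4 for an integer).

B = (23, 8)

1. B_x = 23  [[BC ⟂ CD ⇒ 4x-5y-52=0] ∩ [|B−(19, 13)|²=41]]
2. B_y = 8  [[BC ⟂ CD ⇒ 4x-5y-52=0] ∩ [|B−(19, 13)|²=41]]
   so B = (23, 8)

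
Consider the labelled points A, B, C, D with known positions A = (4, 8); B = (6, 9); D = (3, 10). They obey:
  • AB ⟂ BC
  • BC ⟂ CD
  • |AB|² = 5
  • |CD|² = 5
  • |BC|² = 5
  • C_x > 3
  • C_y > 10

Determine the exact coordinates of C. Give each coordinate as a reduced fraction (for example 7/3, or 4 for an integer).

C = (5, 11)

1. C_x = 5  [[AB ⟂ BC ⇒ 2x+1y-21=0] ∩ [|C−(3, 10)|²=5]]
2. C_y = 11  [[AB ⟂ BC ⇒ 2x+1y-21=0] ∩ [|C−(3, 10)|²=5]]
   so C = (5, 11)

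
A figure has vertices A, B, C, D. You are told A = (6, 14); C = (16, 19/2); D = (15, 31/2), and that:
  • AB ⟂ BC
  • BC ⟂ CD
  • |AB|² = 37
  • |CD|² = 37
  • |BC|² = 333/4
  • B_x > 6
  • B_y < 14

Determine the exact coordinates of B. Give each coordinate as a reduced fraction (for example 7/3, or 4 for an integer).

1. B_x = 7  [[BC ⟂ CD ⇒ 1x-6y+41=0] ∩ [|B−(6, 14)|²=37]]
2. B_y = 8  [[BC ⟂ CD ⇒ 1x-6y+41=0] ∩ [|B−(6, 14)|²=37]]
   so B = (7, 8)

B = (7, 8)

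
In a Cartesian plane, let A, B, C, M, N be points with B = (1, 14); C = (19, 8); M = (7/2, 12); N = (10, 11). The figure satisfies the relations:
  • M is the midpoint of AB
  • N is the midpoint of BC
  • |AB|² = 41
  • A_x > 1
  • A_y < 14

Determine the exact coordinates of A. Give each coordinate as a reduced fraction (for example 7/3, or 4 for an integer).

A = (6, 10)

1. A_x = 6  [A = 2·M−B = 2·(7/2, 12)−(1, 14)]
2. A_y = 10  [A = 2·M−B = 2·(7/2, 12)−(1, 14)]
   so A = (6, 10)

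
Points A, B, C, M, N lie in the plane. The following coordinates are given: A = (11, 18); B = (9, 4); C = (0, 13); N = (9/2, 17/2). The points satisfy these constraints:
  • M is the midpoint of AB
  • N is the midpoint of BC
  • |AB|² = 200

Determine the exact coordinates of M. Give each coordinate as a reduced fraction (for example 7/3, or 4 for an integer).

M = (10, 11)

1. M_x = 10  [2·M = A+B = (11, 18)+(9, 4)]
2. M_y = 11  [2·M = A+B = (11, 18)+(9, 4)]
   so M = (10, 11)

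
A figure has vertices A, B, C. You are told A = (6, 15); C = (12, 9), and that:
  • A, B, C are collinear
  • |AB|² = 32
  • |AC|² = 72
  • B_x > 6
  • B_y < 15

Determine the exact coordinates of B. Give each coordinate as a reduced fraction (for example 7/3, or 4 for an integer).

B = (10, 11)

1. B_x = 10  [[A, B, C are collinear ⇒ -6x-6y+126=0] ∩ [|B−(6, 15)|²=32]]
2. B_y = 11  [[A, B, C are collinear ⇒ -6x-6y+126=0] ∩ [|B−(6, 15)|²=32]]
   so B = (10, 11)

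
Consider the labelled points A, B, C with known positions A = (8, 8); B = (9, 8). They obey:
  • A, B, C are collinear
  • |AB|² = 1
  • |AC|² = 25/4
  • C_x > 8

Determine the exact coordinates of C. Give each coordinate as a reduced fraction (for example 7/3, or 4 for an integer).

C = (21/2, 8)

1. C_x = 21/2  [[A, B, C are collinear ⇒ 1y-8=0] ∩ [|C−(8, 8)|²=25/4]]
2. C_y = 8  [[A, B, C are collinear ⇒ 1y-8=0] ∩ [|C−(8, 8)|²=25/4]]
   so C = (21/2, 8)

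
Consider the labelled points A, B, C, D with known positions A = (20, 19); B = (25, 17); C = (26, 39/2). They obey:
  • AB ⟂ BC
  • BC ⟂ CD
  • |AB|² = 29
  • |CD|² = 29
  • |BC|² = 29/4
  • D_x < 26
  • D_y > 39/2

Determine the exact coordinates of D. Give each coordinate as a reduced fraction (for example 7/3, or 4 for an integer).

D = (21, 43/2)

1. D_x = 21  [[BC ⟂ CD ⇒ 1x+5/2y-299/4=0] ∩ [|D−(26, 39/2)|²=29]]
2. D_y = 43/2  [[BC ⟂ CD ⇒ 1x+5/2y-299/4=0] ∩ [|D−(26, 39/2)|²=29]]
   so D = (21, 43/2)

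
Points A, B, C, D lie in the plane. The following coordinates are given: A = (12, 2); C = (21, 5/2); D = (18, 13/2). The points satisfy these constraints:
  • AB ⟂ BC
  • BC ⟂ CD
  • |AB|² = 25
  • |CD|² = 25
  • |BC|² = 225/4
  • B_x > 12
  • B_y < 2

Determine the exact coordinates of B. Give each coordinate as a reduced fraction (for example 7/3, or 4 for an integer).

1. B_x = 15  [[BC ⟂ CD ⇒ 3x-4y-53=0] ∩ [|B−(12, 2)|²=25]]
2. B_y = -2  [[BC ⟂ CD ⇒ 3x-4y-53=0] ∩ [|B−(12, 2)|²=25]]
   so B = (15, -2)

B = (15, -2)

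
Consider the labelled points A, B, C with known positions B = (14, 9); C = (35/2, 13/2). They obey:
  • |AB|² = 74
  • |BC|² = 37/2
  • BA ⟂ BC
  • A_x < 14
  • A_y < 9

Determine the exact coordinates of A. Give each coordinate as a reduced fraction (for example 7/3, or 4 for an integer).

1. A_x = 9  [[BA ⟂ BC ⇒ 7/2x-5/2y-53/2=0] ∩ [|A−(14, 9)|²=74]]
2. A_y = 2  [[BA ⟂ BC ⇒ 7/2x-5/2y-53/2=0] ∩ [|A−(14, 9)|²=74]]
   so A = (9, 2)

A = (9, 2)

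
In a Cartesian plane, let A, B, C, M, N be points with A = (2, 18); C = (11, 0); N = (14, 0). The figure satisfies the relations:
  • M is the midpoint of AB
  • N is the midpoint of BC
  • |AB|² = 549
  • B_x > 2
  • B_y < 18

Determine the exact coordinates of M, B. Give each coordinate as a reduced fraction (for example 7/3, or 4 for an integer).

1. B_x = 17  [B = 2·N−C = 2·(14, 0)−(11, 0)]
2. B_y = 0  [B = 2·N−C = 2·(14, 0)−(11, 0)]
   so B = (17, 0)
3. M_x = 19/2  [2·M = A+B = (2, 18)+(17, 0)]
4. M_y = 9  [2·M = A+B = (2, 18)+(17, 0)]
   so M = (19/2, 9)

M = (19/2, 9)
B = (17, 0)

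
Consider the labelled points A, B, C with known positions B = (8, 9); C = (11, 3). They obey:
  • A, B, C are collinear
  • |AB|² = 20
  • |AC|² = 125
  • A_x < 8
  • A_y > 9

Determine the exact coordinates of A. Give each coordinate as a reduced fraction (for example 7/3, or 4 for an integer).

1. A_x = 6  [[A, B, C are collinear ⇒ 6x+3y-75=0] ∩ [|A−(8, 9)|²=20]]
2. A_y = 13  [[A, B, C are collinear ⇒ 6x+3y-75=0] ∩ [|A−(8, 9)|²=20]]
   so A = (6, 13)

A = (6, 13)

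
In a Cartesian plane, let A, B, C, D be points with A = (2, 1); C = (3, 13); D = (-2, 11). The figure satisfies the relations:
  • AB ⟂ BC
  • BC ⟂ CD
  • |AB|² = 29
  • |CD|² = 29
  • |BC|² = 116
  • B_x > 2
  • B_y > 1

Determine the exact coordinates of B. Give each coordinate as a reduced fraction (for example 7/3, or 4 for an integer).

1. B_x = 7  [[BC ⟂ CD ⇒ 5x+2y-41=0] ∩ [|B−(2, 1)|²=29]]
2. B_y = 3  [[BC ⟂ CD ⇒ 5x+2y-41=0] ∩ [|B−(2, 1)|²=29]]
   so B = (7, 3)

B = (7, 3)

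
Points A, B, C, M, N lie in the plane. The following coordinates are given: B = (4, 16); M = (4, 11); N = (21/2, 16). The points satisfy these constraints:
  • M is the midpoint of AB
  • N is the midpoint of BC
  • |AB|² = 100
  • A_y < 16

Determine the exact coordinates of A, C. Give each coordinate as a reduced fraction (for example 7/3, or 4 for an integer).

A = (4, 6)
C = (17, 16)

1. A_x = 4  [A = 2·M−B = 2·(4, 11)−(4, 16)]
2. A_y = 6  [A = 2·M−B = 2·(4, 11)−(4, 16)]
   so A = (4, 6)
3. C_x = 17  [C = 2·N−B = 2·(21/2, 16)−(4, 16)]
4. C_y = 16  [C = 2·N−B = 2·(21/2, 16)−(4, 16)]
   so C = (17, 16)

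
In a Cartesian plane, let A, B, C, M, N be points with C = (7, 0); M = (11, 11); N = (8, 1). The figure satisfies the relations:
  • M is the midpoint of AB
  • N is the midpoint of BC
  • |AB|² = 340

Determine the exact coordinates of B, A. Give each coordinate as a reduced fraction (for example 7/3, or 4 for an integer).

B = (9, 2)
A = (13, 20)

1. B_x = 9  [B = 2·N−C = 2·(8, 1)−(7, 0)]
2. B_y = 2  [B = 2·N−C = 2·(8, 1)−(7, 0)]
   so B = (9, 2)
3. A_x = 13  [A = 2·M−B = 2·(11, 11)−(9, 2)]
4. A_y = 20  [A = 2·M−B = 2·(11, 11)−(9, 2)]
   so A = (13, 20)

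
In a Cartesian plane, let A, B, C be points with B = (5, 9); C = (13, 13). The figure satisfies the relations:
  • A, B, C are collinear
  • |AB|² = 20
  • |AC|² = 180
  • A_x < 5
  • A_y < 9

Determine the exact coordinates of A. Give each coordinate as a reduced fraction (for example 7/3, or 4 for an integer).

A = (1, 7)

1. A_x = 1  [[A, B, C are collinear ⇒ -4x+8y-52=0] ∩ [|A−(5, 9)|²=20]]
2. A_y = 7  [[A, B, C are collinear ⇒ -4x+8y-52=0] ∩ [|A−(5, 9)|²=20]]
   so A = (1, 7)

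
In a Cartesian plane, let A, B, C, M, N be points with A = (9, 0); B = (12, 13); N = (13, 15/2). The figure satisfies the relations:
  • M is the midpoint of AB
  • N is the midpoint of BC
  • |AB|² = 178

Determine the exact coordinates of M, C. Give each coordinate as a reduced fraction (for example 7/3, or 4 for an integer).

M = (21/2, 13/2)
C = (14, 2)

1. M_x = 21/2  [2·M = A+B = (9, 0)+(12, 13)]
2. M_y = 13/2  [2·M = A+B = (9, 0)+(12, 13)]
   so M = (21/2, 13/2)
3. C_x = 14  [C = 2·N−B = 2·(13, 15/2)−(12, 13)]
4. C_y = 2  [C = 2·N−B = 2·(13, 15/2)−(12, 13)]
   so C = (14, 2)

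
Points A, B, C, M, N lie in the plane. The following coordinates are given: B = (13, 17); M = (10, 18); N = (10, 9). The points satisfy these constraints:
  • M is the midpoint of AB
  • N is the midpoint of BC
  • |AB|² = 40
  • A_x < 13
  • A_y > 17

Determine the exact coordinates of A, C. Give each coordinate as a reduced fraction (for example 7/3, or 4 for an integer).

1. A_x = 7  [A = 2·M−B = 2·(10, 18)−(13, 17)]
2. A_y = 19  [A = 2·M−B = 2·(10, 18)−(13, 17)]
   so A = (7, 19)
3. C_x = 7  [C = 2·N−B = 2·(10, 9)−(13, 17)]
4. C_y = 1  [C = 2·N−B = 2·(10, 9)−(13, 17)]
   so C = (7, 1)

A = (7, 19)
C = (7, 1)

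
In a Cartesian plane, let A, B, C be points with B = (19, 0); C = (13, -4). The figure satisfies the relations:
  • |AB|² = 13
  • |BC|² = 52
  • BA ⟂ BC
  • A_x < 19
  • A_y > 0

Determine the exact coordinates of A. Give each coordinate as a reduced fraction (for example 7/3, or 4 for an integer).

1. A_x = 17  [[BA ⟂ BC ⇒ -6x-4y+114=0] ∩ [|A−(19, 0)|²=13]]
2. A_y = 3  [[BA ⟂ BC ⇒ -6x-4y+114=0] ∩ [|A−(19, 0)|²=13]]
   so A = (17, 3)

A = (17, 3)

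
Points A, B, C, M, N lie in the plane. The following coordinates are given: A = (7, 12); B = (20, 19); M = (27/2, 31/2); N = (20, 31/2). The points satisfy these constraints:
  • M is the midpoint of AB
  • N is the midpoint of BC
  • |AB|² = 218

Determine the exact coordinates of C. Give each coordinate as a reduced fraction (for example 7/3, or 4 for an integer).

C = (20, 12)

1. C_x = 20  [C = 2·N−B = 2·(20, 31/2)−(20, 19)]
2. C_y = 12  [C = 2·N−B = 2·(20, 31/2)−(20, 19)]
   so C = (20, 12)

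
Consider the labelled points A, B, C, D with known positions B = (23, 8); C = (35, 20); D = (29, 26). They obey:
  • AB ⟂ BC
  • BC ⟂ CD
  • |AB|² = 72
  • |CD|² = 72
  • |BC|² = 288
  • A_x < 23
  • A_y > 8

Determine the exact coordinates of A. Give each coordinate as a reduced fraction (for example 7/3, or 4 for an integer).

1. A_x = 17  [[AB ⟂ BC ⇒ -12x-12y+372=0] ∩ [|A−(23, 8)|²=72]]
2. A_y = 14  [[AB ⟂ BC ⇒ -12x-12y+372=0] ∩ [|A−(23, 8)|²=72]]
   so A = (17, 14)

A = (17, 14)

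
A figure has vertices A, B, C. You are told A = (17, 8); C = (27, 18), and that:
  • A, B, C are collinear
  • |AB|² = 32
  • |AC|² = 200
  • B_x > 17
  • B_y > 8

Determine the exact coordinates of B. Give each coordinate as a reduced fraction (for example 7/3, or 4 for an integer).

B = (21, 12)

1. B_x = 21  [[A, B, C are collinear ⇒ 10x-10y-90=0] ∩ [|B−(17, 8)|²=32]]
2. B_y = 12  [[A, B, C are collinear ⇒ 10x-10y-90=0] ∩ [|B−(17, 8)|²=32]]
   so B = (21, 12)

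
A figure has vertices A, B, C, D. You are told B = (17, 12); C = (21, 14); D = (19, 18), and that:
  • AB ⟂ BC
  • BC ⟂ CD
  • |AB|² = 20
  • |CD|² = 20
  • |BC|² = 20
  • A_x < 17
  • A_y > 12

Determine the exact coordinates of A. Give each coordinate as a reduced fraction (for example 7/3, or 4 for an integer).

A = (15, 16)

1. A_x = 15  [[AB ⟂ BC ⇒ -4x-2y+92=0] ∩ [|A−(17, 12)|²=20]]
2. A_y = 16  [[AB ⟂ BC ⇒ -4x-2y+92=0] ∩ [|A−(17, 12)|²=20]]
   so A = (15, 16)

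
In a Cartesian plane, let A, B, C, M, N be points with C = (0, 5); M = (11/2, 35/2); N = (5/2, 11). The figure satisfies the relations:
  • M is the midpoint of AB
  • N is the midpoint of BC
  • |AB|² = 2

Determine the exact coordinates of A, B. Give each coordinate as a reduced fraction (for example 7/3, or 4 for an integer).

A = (6, 18)
B = (5, 17)

1. B_x = 5  [B = 2·N−C = 2·(5/2, 11)−(0, 5)]
2. B_y = 17  [B = 2·N−C = 2·(5/2, 11)−(0, 5)]
   so B = (5, 17)
3. A_x = 6  [A = 2·M−B = 2·(11/2, 35/2)−(5, 17)]
4. A_y = 18  [A = 2·M−B = 2·(11/2, 35/2)−(5, 17)]
   so A = (6, 18)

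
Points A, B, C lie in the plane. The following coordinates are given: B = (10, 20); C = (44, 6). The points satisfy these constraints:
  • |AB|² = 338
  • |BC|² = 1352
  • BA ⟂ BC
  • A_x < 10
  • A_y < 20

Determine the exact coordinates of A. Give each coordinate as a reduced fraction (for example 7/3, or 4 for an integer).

1. A_x = 3  [[BA ⟂ BC ⇒ 34x-14y-60=0] ∩ [|A−(10, 20)|²=338]]
2. A_y = 3  [[BA ⟂ BC ⇒ 34x-14y-60=0] ∩ [|A−(10, 20)|²=338]]
   so A = (3, 3)

A = (3, 3)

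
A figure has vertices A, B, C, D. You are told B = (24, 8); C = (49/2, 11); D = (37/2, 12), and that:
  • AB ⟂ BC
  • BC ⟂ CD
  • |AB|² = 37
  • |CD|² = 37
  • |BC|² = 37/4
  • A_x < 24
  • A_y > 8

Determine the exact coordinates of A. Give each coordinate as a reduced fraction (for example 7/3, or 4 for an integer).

1. A_x = 18  [[AB ⟂ BC ⇒ -1/2x-3y+36=0] ∩ [|A−(24, 8)|²=37]]
2. A_y = 9  [[AB ⟂ BC ⇒ -1/2x-3y+36=0] ∩ [|A−(24, 8)|²=37]]
   so A = (18, 9)

A = (18, 9)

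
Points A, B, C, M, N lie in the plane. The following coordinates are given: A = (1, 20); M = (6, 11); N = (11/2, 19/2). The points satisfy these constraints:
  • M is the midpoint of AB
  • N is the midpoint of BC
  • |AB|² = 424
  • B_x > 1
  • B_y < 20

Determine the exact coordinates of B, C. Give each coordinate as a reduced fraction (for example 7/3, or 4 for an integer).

1. B_x = 11  [B = 2·M−A = 2·(6, 11)−(1, 20)]
2. B_y = 2  [B = 2·M−A = 2·(6, 11)−(1, 20)]
   so B = (11, 2)
3. C_x = 0  [C = 2·N−B = 2·(11/2, 19/2)−(11, 2)]
4. C_y = 17  [C = 2·N−B = 2·(11/2, 19/2)−(11, 2)]
   so C = (0, 17)

B = (11, 2)
C = (0, 17)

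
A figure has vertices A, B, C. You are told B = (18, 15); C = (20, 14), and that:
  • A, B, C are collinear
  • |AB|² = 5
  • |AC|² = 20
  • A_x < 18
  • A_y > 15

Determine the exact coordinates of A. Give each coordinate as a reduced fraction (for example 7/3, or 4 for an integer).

1. A_x = 16  [[A, B, C are collinear ⇒ 1x+2y-48=0] ∩ [|A−(18, 15)|²=5]]
2. A_y = 16  [[A, B, C are collinear ⇒ 1x+2y-48=0] ∩ [|A−(18, 15)|²=5]]
   so A = (16, 16)

A = (16, 16)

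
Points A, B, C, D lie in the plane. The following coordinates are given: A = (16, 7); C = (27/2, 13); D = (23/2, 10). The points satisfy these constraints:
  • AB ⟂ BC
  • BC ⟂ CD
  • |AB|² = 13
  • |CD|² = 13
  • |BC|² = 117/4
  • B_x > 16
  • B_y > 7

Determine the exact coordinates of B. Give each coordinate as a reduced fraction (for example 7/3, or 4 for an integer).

1. B_x = 18  [[BC ⟂ CD ⇒ 2x+3y-66=0] ∩ [|B−(16, 7)|²=13]]
2. B_y = 10  [[BC ⟂ CD ⇒ 2x+3y-66=0] ∩ [|B−(16, 7)|²=13]]
   so B = (18, 10)

B = (18, 10)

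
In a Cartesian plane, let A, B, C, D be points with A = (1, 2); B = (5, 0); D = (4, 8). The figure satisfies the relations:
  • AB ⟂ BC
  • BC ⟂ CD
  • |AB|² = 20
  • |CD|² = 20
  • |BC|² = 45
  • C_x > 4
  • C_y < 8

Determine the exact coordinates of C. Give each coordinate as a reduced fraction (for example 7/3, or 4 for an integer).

C = (8, 6)

1. C_x = 8  [[AB ⟂ BC ⇒ 4x-2y-20=0] ∩ [|C−(4, 8)|²=20]]
2. C_y = 6  [[AB ⟂ BC ⇒ 4x-2y-20=0] ∩ [|C−(4, 8)|²=20]]
   so C = (8, 6)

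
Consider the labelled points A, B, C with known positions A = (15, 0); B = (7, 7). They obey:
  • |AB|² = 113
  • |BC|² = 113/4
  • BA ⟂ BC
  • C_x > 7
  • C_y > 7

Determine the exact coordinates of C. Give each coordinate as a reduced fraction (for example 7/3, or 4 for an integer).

C = (21/2, 11)

1. C_x = 21/2  [[BA ⟂ BC ⇒ 8x-7y-7=0] ∩ [|C−(7, 7)|²=113/4]]
2. C_y = 11  [[BA ⟂ BC ⇒ 8x-7y-7=0] ∩ [|C−(7, 7)|²=113/4]]
   so C = (21/2, 11)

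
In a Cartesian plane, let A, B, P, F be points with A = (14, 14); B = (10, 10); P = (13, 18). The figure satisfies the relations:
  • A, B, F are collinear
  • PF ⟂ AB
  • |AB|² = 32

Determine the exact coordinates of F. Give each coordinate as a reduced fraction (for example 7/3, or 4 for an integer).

F = (31/2, 31/2)

1. F_x = 31/2  [[A, B, F are collinear ⇒ 4x-4y=0] ∩ [PF ⟂ AB ⇒ -4x-4y+124=0]]
2. F_y = 31/2  [[A, B, F are collinear ⇒ 4x-4y=0] ∩ [PF ⟂ AB ⇒ -4x-4y+124=0]]
   so F = (31/2, 31/2)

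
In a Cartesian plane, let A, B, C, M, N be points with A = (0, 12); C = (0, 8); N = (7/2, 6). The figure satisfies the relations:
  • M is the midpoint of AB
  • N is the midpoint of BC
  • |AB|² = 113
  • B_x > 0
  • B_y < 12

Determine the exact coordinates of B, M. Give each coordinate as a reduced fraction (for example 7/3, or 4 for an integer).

B = (7, 4)
M = (7/2, 8)

1. B_x = 7  [B = 2·N−C = 2·(7/2, 6)−(0, 8)]
2. B_y = 4  [B = 2·N−C = 2·(7/2, 6)−(0, 8)]
   so B = (7, 4)
3. M_x = 7/2  [2·M = A+B = (0, 12)+(7, 4)]
4. M_y = 8  [2·M = A+B = (0, 12)+(7, 4)]
   so M = (7/2, 8)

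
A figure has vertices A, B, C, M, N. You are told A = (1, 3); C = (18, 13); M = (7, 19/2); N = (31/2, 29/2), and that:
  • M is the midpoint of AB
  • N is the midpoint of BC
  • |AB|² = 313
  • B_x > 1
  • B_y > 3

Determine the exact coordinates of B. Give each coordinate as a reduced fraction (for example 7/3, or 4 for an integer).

1. B_x = 13  [B = 2·M−A = 2·(7, 19/2)−(1, 3)]
2. B_y = 16  [B = 2·M−A = 2·(7, 19/2)−(1, 3)]
   so B = (13, 16)

B = (13, 16)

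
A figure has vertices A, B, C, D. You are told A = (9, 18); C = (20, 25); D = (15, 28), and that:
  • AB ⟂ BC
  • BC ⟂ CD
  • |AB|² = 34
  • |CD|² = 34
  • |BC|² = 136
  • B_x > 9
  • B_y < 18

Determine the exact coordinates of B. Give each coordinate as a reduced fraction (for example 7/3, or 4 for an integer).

1. B_x = 14  [[BC ⟂ CD ⇒ 5x-3y-25=0] ∩ [|B−(9, 18)|²=34]]
2. B_y = 15  [[BC ⟂ CD ⇒ 5x-3y-25=0] ∩ [|B−(9, 18)|²=34]]
   so B = (14, 15)

B = (14, 15)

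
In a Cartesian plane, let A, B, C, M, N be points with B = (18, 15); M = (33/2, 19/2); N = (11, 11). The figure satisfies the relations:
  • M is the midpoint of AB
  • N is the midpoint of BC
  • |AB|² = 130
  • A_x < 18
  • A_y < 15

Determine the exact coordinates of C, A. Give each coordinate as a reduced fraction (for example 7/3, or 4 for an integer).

C = (4, 7)
A = (15, 4)

1. A_x = 15  [A = 2·M−B = 2·(33/2, 19/2)−(18, 15)]
2. A_y = 4  [A = 2·M−B = 2·(33/2, 19/2)−(18, 15)]
   so A = (15, 4)
3. C_x = 4  [C = 2·N−B = 2·(11, 11)−(18, 15)]
4. C_y = 7  [C = 2·N−B = 2·(11, 11)−(18, 15)]
   so C = (4, 7)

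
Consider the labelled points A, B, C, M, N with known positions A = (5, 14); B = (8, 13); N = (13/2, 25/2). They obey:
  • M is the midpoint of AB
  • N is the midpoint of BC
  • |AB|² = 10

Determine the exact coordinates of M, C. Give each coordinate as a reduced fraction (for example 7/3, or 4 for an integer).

1. M_x = 13/2  [2·M = A+B = (5, 14)+(8, 13)]
2. M_y = 27/2  [2·M = A+B = (5, 14)+(8, 13)]
   so M = (13/2, 27/2)
3. C_x = 5  [C = 2·N−B = 2·(13/2, 25/2)−(8, 13)]
4. C_y = 12  [C = 2·N−B = 2·(13/2, 25/2)−(8, 13)]
   so C = (5, 12)

M = (13/2, 27/2)
C = (5, 12)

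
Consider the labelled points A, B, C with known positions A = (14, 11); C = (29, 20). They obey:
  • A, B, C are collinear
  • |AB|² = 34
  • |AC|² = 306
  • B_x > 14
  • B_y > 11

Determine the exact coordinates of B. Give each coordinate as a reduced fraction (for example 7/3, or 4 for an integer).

B = (19, 14)

1. B_x = 19  [[A, B, C are collinear ⇒ 9x-15y+39=0] ∩ [|B−(14, 11)|²=34]]
2. B_y = 14  [[A, B, C are collinear ⇒ 9x-15y+39=0] ∩ [|B−(14, 11)|²=34]]
   so B = (19, 14)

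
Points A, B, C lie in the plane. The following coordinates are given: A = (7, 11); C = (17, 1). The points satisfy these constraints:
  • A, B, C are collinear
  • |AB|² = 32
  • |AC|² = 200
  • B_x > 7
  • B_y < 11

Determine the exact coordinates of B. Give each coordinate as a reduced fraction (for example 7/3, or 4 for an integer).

1. B_x = 11  [[A, B, C are collinear ⇒ -10x-10y+180=0] ∩ [|B−(7, 11)|²=32]]
2. B_y = 7  [[A, B, C are collinear ⇒ -10x-10y+180=0] ∩ [|B−(7, 11)|²=32]]
   so B = (11, 7)

B = (11, 7)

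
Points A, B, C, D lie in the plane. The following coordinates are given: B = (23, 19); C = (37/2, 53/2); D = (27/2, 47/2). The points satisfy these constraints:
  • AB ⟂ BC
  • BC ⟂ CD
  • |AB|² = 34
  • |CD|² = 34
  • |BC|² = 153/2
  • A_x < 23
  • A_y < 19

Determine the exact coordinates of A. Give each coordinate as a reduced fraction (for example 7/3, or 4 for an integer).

A = (18, 16)

1. A_x = 18  [[AB ⟂ BC ⇒ 9/2x-15/2y+39=0] ∩ [|A−(23, 19)|²=34]]
2. A_y = 16  [[AB ⟂ BC ⇒ 9/2x-15/2y+39=0] ∩ [|A−(23, 19)|²=34]]
   so A = (18, 16)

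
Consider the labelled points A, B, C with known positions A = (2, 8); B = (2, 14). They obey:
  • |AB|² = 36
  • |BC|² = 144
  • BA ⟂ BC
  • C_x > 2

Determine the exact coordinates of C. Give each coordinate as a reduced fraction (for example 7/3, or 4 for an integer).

C = (14, 14)

1. C_x = 14  [[BA ⟂ BC ⇒ -6y+84=0] ∩ [|C−(2, 14)|²=144]]
2. C_y = 14  [[BA ⟂ BC ⇒ -6y+84=0] ∩ [|C−(2, 14)|²=144]]
   so C = (14, 14)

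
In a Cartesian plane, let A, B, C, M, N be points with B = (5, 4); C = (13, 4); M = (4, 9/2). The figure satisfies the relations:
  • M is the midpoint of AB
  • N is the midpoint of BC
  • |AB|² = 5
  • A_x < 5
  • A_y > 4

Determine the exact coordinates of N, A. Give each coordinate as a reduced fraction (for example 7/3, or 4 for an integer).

1. A_x = 3  [A = 2·M−B = 2·(4, 9/2)−(5, 4)]
2. A_y = 5  [A = 2·M−B = 2·(4, 9/2)−(5, 4)]
   so A = (3, 5)
3. N_x = 9  [2·N = B+C = (5, 4)+(13, 4)]
4. N_y = 4  [2·N = B+C = (5, 4)+(13, 4)]
   so N = (9, 4)

N = (9, 4)
A = (3, 5)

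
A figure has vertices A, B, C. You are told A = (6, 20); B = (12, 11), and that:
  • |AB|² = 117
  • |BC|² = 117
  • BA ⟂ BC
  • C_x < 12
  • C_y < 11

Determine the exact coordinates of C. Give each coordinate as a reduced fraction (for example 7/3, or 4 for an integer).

C = (3, 5)

1. C_x = 3  [[BA ⟂ BC ⇒ -6x+9y-27=0] ∩ [|C−(12, 11)|²=117]]
2. C_y = 5  [[BA ⟂ BC ⇒ -6x+9y-27=0] ∩ [|C−(12, 11)|²=117]]
   so C = (3, 5)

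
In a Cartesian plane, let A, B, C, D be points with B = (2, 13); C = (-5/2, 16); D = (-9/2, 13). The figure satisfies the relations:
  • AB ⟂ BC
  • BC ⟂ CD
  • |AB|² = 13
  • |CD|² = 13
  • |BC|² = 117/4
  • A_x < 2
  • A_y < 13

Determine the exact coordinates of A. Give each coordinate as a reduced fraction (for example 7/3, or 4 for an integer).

1. A_x = 0  [[AB ⟂ BC ⇒ 9/2x-3y+30=0] ∩ [|A−(2, 13)|²=13]]
2. A_y = 10  [[AB ⟂ BC ⇒ 9/2x-3y+30=0] ∩ [|A−(2, 13)|²=13]]
   so A = (0, 10)

A = (0, 10)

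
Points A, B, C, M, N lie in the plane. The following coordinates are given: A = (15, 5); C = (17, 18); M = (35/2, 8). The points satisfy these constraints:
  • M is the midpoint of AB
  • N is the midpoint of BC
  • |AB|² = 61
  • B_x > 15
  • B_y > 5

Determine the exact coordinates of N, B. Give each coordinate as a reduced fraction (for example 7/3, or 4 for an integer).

1. B_x = 20  [B = 2·M−A = 2·(35/2, 8)−(15, 5)]
2. B_y = 11  [B = 2·M−A = 2·(35/2, 8)−(15, 5)]
   so B = (20, 11)
3. N_x = 37/2  [2·N = B+C = (20, 11)+(17, 18)]
4. N_y = 29/2  [2·N = B+C = (20, 11)+(17, 18)]
   so N = (37/2, 29/2)

N = (37/2, 29/2)
B = (20, 11)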